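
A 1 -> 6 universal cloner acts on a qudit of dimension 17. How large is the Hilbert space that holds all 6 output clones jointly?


Output space = H^(tensor 6) where dim(H) = 17
dim = 17^6
= 289 (after 2 factors)
= 4913 (after 3 factors)
= 83521 (after 4 factors)
= 1419857 (after 5 factors)
= 24137569 (after 6 factors)
= 24137569

24137569


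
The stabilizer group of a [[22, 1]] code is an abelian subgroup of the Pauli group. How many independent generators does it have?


For an [[n,k]] stabilizer code:
Number of stabilizer generators = n - k
= 22 - 1
= 21

21


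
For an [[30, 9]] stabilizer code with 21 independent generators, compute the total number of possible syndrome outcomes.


Each stabilizer generator gives a binary (+1 or -1) measurement outcome.
With 21 independent generators:
Total syndromes = 2^21
= 2097152

2097152


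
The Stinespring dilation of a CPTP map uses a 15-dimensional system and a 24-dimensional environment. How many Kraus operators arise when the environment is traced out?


Tracing out the environment in an orthonormal basis {|i>_E} gives Kraus operators K_i = <i|_E U |0>_E.
Number of Kraus operators = dim(H_env) = d_env
= 24

24


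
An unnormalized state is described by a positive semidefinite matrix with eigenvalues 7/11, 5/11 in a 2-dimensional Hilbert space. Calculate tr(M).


tr(M) = sum of eigenvalues
= 7/11 + 5/11
= 12/11
= 1.0909

1.0909


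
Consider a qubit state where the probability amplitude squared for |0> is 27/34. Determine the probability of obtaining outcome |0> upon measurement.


|alpha|^2 = 27/34 = 0.7941
|beta|^2 = 1 - 27/34 = 7/34 = 0.2059
P(|0>) = |alpha|^2 = 0.7941

0.7941


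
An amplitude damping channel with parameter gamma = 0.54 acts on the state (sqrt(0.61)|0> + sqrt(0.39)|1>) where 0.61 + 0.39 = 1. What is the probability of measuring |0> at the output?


For amplitude damping with parameter gamma on state sqrt(a)|0> + sqrt(b)|1>:
alpha^2 = 0.61, beta^2 = 0.39
P(|0>) = alpha^2 + gamma * beta^2
= 0.61 + 0.54 * 0.39
= 0.61 + 0.2106
= 0.8206

0.8206


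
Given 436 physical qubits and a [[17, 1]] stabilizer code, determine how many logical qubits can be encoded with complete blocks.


Each code block uses 17 physical qubits for 1 logical qubit(s).
Number of complete blocks = floor(436 / 17) = 25
Logical qubits = 25 * 1
= 25

25


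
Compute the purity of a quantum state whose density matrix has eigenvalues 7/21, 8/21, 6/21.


tr(rho^2) = sum of eigenvalues squared
= (7/21)^2 + (8/21)^2 + (6/21)^2
= (49 + 64 + 36) / 441
= 149/441
= 0.3379

0.3379


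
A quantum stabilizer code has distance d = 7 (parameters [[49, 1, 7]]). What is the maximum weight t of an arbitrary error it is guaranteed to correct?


Code parameters: [[49, 1, 7]], distance d = 7.
Number of correctable errors = floor((d-1)/2)
= floor((7 - 1)/2)
= floor(6/2)
= 3

3


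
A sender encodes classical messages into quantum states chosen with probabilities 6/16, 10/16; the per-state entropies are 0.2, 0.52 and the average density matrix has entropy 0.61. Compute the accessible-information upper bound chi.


chi = S(rho) - sum_i p_i * S(rho_i)
Weighted entropy = 6/16 * 0.2 + 10/16 * 0.52
= 0.4000
chi = 0.61 - 0.4000
= 0.2100

0.2100


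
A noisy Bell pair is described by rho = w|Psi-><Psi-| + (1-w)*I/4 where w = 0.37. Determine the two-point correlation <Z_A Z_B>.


|Psi-> = (|01> - |10>)/sqrt(2)
For the pure Bell state, <Z_A Z_B> = -1 (Bell-state Pauli correlator).
The maximally-mixed part I/4 has tr(I/4 * P tensor P) = 0 for any traceless Pauli P.
So <Z_A Z_B>_rho = w * (-1) + (1 - w) * 0
= 0.37 * (-1)
= -0.3700

-0.3700


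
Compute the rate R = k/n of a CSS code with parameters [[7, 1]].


Code rate R = k/n
= 1/7
= 0.1429

0.1429


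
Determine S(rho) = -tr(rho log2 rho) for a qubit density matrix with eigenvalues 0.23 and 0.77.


S = -p*log2(p) - (1-p)*log2(1-p)
p = 0.2300, 1-p = 0.7700
= -0.2300 * log2(0.2300) - 0.7700 * log2(0.7700)
= -(-0.4877) - (-0.2903)
= 0.7780

0.7780


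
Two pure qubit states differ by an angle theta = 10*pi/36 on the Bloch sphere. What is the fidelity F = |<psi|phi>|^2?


For states separated by angle theta on Bloch sphere:
F = cos^2(theta/2)
theta = 10*pi/36 = 0.8727
theta/2 = 0.4363
cos(theta/2) = 0.9063
F = 0.8214

0.8214


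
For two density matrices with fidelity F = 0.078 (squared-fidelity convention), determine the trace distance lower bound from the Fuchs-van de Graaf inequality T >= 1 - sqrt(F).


Fuchs-van de Graaf (squared-fidelity convention): 1 - sqrt(F) <= T <= sqrt(1 - F).
Lower bound: T >= 1 - sqrt(F)
sqrt(F) = sqrt(0.078) = 0.2793
T >= 1 - 0.2793
T >= 0.7207

0.7207


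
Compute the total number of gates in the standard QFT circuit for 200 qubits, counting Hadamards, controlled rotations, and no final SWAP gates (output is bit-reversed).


Hadamard gates: 200
Controlled rotations: n*(n-1)/2 = 200*199/2 = 19900
SWAP gates: 0 (omitted)
Total = 200 + 19900
= 20100

20100


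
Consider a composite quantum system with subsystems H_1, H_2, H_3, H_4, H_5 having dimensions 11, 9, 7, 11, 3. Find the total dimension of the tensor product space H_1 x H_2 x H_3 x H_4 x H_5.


dim(H_1 x H_2 x H_3 x H_4 x H_5) = 11 * 9 * 7 * 11 * 3
= 99 * 7 * 11 * 3
= 693 * 11 * 3
= 7623 * 3
= 22869

22869


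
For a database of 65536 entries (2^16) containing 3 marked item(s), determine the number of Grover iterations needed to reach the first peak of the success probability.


After j Grover iterations the success probability is P(j) = sin^2((2j+1)*theta), where sin(theta) = sqrt(k/N).
N = 2^16 = 65536, k = 3
sin(theta) = sqrt(k/N) = 0.006765823467
theta = arcsin(sqrt(k/N)) = 0.006765875087 rad
P(j) reaches its first maximum when (2j+1)*theta is as close as possible to pi/2, i.e. j = round(pi/(4*theta) - 1/2).
pi/(4*theta) - 1/2 = 115.5823
(For comparison, the common estimate pi/4 * sqrt(N/k) = 116.0832; the exact maximiser is used here.)
Optimal iterations = 116

116


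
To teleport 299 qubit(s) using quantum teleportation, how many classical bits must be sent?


Quantum teleportation requires 2 classical bits per qubit teleported.
299 qubit(s) -> 2 * 299 = 598 classical bits

598


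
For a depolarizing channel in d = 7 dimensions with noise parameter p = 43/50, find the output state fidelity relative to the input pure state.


F = (1-p) + p/d
= (1 - 0.8600) + 0.8600/7
= 0.1400 + 0.1229
= 0.2629

0.2629


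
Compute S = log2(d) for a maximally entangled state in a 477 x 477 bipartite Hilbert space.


For a maximally entangled state in d x d:
S = log2(d) = log2(477)
= 8.8978

8.8978


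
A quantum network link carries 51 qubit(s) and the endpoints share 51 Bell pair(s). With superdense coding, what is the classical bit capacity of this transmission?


Superdense coding allows 2 classical bits per shared entangled pair.
51 pair(s) -> 2 * 51 = 102 classical bits

102


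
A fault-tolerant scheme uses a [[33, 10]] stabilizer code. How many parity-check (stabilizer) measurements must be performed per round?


For an [[n,k]] stabilizer code:
Number of stabilizer generators = n - k
= 33 - 10
= 23

23


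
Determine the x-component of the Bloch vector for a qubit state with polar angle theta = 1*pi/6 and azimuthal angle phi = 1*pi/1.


theta = 0.5236, phi = 3.1416
r_x = sin(theta)*cos(phi) = 0.5000 * -1.0000
r_x = -0.5000

-0.5000


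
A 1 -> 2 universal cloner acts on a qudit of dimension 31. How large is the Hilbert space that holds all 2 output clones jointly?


Output space = H^(tensor 2) where dim(H) = 31
dim = 31^2
= 961

961


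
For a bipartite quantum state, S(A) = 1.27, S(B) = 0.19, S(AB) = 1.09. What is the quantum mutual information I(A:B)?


I(A:B) = S(A) + S(B) - S(AB)
= 1.27 + 0.19 - 1.09
= 0.3700

0.3700


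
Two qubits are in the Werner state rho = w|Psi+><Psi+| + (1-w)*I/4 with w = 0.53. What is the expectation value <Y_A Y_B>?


|Psi+> = (|01> + |10>)/sqrt(2)
For the pure Bell state, <Y_A Y_B> = +1 (Bell-state Pauli correlator).
The maximally-mixed part I/4 has tr(I/4 * P tensor P) = 0 for any traceless Pauli P.
So <Y_A Y_B>_rho = w * (+1) + (1 - w) * 0
= 0.53 * (+1)
= 0.5300

0.5300


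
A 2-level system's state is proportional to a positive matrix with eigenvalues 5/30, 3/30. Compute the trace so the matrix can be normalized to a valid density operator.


tr(M) = sum of eigenvalues
= 5/30 + 3/30
= 8/30
= 0.2667

0.2667


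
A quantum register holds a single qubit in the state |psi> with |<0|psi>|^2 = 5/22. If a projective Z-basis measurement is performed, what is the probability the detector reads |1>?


|alpha|^2 = 5/22 = 0.2273
|beta|^2 = 1 - 5/22 = 17/22 = 0.7727
P(|1>) = |beta|^2 = 0.7727

0.7727


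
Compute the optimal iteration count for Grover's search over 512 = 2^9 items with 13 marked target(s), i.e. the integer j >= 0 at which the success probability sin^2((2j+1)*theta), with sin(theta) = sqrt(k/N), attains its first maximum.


After j Grover iterations the success probability is P(j) = sin^2((2j+1)*theta), where sin(theta) = sqrt(k/N).
N = 2^9 = 512, k = 13
sin(theta) = sqrt(k/N) = 0.1593443598
theta = arcsin(sqrt(k/N)) = 0.1600264916 rad
P(j) reaches its first maximum when (2j+1)*theta is as close as possible to pi/2, i.e. j = round(pi/(4*theta) - 1/2).
pi/(4*theta) - 1/2 = 4.4079
(For comparison, the common estimate pi/4 * sqrt(N/k) = 4.9289; the exact maximiser is used here.)
Optimal iterations = 4

4


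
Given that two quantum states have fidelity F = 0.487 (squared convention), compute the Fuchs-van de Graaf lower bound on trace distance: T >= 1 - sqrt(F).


Fuchs-van de Graaf (squared-fidelity convention): 1 - sqrt(F) <= T <= sqrt(1 - F).
Lower bound: T >= 1 - sqrt(F)
sqrt(F) = sqrt(0.487) = 0.6979
T >= 1 - 0.6979
T >= 0.3021

0.3021


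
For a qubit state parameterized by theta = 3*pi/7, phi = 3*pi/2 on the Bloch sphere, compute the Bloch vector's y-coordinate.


theta = 1.3464, phi = 4.7124
r_y = sin(theta)*sin(phi) = 0.9749 * -1.0000
r_y = -0.9749

-0.9749


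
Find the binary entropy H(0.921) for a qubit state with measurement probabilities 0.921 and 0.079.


S = -p*log2(p) - (1-p)*log2(1-p)
p = 0.9210, 1-p = 0.0790
= -0.9210 * log2(0.9210) - 0.0790 * log2(0.0790)
= -(-0.1093) - (-0.2893)
= 0.3986

0.3986


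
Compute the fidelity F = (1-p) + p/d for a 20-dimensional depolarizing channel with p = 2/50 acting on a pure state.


F = (1-p) + p/d
= (1 - 0.0400) + 0.0400/20
= 0.9600 + 0.0020
= 0.9620

0.9620


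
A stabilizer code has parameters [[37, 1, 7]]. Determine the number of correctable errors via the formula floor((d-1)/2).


Code parameters: [[37, 1, 7]], distance d = 7.
Number of correctable errors = floor((d-1)/2)
= floor((7 - 1)/2)
= floor(6/2)
= 3

3


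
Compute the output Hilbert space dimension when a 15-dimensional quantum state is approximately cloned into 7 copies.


Output space = H^(tensor 7) where dim(H) = 15
dim = 15^7
= 225 (after 2 factors)
= 3375 (after 3 factors)
= 50625 (after 4 factors)
= 759375 (after 5 factors)
= 11390625 (after 6 factors)
= 170859375 (after 7 factors)
= 170859375

170859375


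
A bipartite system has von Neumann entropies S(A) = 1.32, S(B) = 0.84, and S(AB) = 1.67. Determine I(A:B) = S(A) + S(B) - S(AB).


I(A:B) = S(A) + S(B) - S(AB)
= 1.32 + 0.84 - 1.67
= 0.4900

0.4900


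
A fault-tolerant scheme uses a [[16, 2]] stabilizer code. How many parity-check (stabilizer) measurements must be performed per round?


For an [[n,k]] stabilizer code:
Number of stabilizer generators = n - k
= 16 - 2
= 14

14


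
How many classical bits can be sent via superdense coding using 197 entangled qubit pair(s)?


Superdense coding allows 2 classical bits per shared entangled pair.
197 pair(s) -> 2 * 197 = 394 classical bits

394


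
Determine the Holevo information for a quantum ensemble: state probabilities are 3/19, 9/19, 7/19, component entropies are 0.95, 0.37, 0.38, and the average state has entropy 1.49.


chi = S(rho) - sum_i p_i * S(rho_i)
Weighted entropy = 3/19 * 0.95 + 9/19 * 0.37 + 7/19 * 0.38
= 0.4653
chi = 1.49 - 0.4653
= 1.0247

1.0247


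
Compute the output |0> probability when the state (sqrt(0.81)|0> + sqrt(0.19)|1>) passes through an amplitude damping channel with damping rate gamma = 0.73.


For amplitude damping with parameter gamma on state sqrt(a)|0> + sqrt(b)|1>:
alpha^2 = 0.81, beta^2 = 0.19
P(|0>) = alpha^2 + gamma * beta^2
= 0.81 + 0.73 * 0.19
= 0.81 + 0.1387
= 0.9487

0.9487


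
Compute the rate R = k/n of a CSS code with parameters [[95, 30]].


Code rate R = k/n
= 30/95
= 0.3158

0.3158


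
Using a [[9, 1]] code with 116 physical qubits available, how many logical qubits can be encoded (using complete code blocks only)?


Each code block uses 9 physical qubits for 1 logical qubit(s).
Number of complete blocks = floor(116 / 9) = 12
Logical qubits = 12 * 1
= 12

12


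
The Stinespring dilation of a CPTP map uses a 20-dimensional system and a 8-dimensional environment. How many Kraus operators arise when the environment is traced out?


Tracing out the environment in an orthonormal basis {|i>_E} gives Kraus operators K_i = <i|_E U |0>_E.
Number of Kraus operators = dim(H_env) = d_env
= 8

8


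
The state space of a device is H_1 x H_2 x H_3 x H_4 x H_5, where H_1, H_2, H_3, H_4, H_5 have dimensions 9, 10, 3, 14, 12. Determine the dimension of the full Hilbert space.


dim(H_1 x H_2 x H_3 x H_4 x H_5) = 9 * 10 * 3 * 14 * 12
= 90 * 3 * 14 * 12
= 270 * 14 * 12
= 3780 * 12
= 45360

45360


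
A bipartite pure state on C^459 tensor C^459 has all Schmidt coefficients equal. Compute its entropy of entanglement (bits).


For a maximally entangled state in d x d:
S = log2(d) = log2(459)
= 8.8424

8.8424


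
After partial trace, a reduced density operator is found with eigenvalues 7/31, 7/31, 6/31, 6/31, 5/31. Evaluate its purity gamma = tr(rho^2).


tr(rho^2) = sum of eigenvalues squared
= (7/31)^2 + (7/31)^2 + (6/31)^2 + (6/31)^2 + (5/31)^2
= (49 + 49 + 36 + 36 + 25) / 961
= 195/961
= 0.2029

0.2029


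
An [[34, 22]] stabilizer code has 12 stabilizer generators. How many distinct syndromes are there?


Each stabilizer generator gives a binary (+1 or -1) measurement outcome.
With 12 independent generators:
Total syndromes = 2^12
= 4096

4096


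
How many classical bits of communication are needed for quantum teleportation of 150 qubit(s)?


Quantum teleportation requires 2 classical bits per qubit teleported.
150 qubit(s) -> 2 * 150 = 300 classical bits

300


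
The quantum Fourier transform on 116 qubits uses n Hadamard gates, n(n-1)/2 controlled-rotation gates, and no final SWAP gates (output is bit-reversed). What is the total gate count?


Hadamard gates: 116
Controlled rotations: n*(n-1)/2 = 116*115/2 = 6670
SWAP gates: 0 (omitted)
Total = 116 + 6670
= 6786

6786


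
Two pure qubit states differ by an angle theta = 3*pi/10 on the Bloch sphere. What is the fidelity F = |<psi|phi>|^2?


For states separated by angle theta on Bloch sphere:
F = cos^2(theta/2)
theta = 3*pi/10 = 0.9425
theta/2 = 0.4712
cos(theta/2) = 0.8910
F = 0.7939

0.7939


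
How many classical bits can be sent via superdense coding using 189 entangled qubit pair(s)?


Superdense coding allows 2 classical bits per shared entangled pair.
189 pair(s) -> 2 * 189 = 378 classical bits

378


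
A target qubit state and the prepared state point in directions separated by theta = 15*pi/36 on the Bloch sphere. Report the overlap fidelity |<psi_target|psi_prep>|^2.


For states separated by angle theta on Bloch sphere:
F = cos^2(theta/2)
theta = 15*pi/36 = 1.3090
theta/2 = 0.6545
cos(theta/2) = 0.7934
F = 0.6294

0.6294


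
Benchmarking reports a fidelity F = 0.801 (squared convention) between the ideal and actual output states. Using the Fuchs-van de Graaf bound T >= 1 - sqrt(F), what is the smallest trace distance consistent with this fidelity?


Fuchs-van de Graaf (squared-fidelity convention): 1 - sqrt(F) <= T <= sqrt(1 - F).
Lower bound: T >= 1 - sqrt(F)
sqrt(F) = sqrt(0.801) = 0.8950
T >= 1 - 0.8950
T >= 0.1050

0.1050


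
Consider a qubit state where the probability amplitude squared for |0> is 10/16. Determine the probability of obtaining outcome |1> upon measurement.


|alpha|^2 = 10/16 = 0.6250
|beta|^2 = 1 - 10/16 = 6/16 = 0.3750
P(|1>) = |beta|^2 = 0.3750

0.3750


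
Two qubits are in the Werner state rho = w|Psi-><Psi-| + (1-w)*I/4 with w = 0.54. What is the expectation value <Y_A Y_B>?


|Psi-> = (|01> - |10>)/sqrt(2)
For the pure Bell state, <Y_A Y_B> = -1 (Bell-state Pauli correlator).
The maximally-mixed part I/4 has tr(I/4 * P tensor P) = 0 for any traceless Pauli P.
So <Y_A Y_B>_rho = w * (-1) + (1 - w) * 0
= 0.54 * (-1)
= -0.5400

-0.5400


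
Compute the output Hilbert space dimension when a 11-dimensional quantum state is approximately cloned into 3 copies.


Output space = H^(tensor 3) where dim(H) = 11
dim = 11^3
= 121 (after 2 factors)
= 1331 (after 3 factors)
= 1331

1331


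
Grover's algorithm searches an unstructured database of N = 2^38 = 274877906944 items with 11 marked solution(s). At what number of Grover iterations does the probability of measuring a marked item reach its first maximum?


After j Grover iterations the success probability is P(j) = sin^2((2j+1)*theta), where sin(theta) = sqrt(k/N).
N = 2^38 = 274877906944, k = 11
sin(theta) = sqrt(k/N) = 6.325959759e-06
theta = arcsin(sqrt(k/N)) = 6.325959759e-06 rad
P(j) reaches its first maximum when (2j+1)*theta is as close as possible to pi/2, i.e. j = round(pi/(4*theta) - 1/2).
pi/(4*theta) - 1/2 = 124154.2833
(For comparison, the common estimate pi/4 * sqrt(N/k) = 124154.7833; the exact maximiser is used here.)
Optimal iterations = 124154

124154


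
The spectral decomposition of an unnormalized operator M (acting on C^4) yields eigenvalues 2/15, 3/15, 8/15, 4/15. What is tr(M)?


tr(M) = sum of eigenvalues
= 2/15 + 3/15 + 8/15 + 4/15
= 17/15
= 1.1333

1.1333


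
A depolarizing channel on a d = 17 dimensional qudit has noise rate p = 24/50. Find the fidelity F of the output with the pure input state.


F = (1-p) + p/d
= (1 - 0.4800) + 0.4800/17
= 0.5200 + 0.0282
= 0.5482

0.5482


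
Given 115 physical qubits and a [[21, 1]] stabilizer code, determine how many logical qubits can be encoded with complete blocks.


Each code block uses 21 physical qubits for 1 logical qubit(s).
Number of complete blocks = floor(115 / 21) = 5
Logical qubits = 5 * 1
= 5

5


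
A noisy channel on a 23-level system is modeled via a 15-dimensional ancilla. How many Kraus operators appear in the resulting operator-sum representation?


Tracing out the environment in an orthonormal basis {|i>_E} gives Kraus operators K_i = <i|_E U |0>_E.
Number of Kraus operators = dim(H_env) = d_env
= 15

15


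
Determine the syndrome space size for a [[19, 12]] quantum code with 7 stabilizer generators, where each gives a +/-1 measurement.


Each stabilizer generator gives a binary (+1 or -1) measurement outcome.
With 7 independent generators:
Total syndromes = 2^7
= 128

128


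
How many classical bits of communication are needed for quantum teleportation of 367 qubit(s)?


Quantum teleportation requires 2 classical bits per qubit teleported.
367 qubit(s) -> 2 * 367 = 734 classical bits

734


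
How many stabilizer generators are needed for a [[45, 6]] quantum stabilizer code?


For an [[n,k]] stabilizer code:
Number of stabilizer generators = n - k
= 45 - 6
= 39

39


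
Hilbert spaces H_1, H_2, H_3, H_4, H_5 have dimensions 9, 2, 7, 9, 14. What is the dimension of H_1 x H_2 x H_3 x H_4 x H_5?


dim(H_1 x H_2 x H_3 x H_4 x H_5) = 9 * 2 * 7 * 9 * 14
= 18 * 7 * 9 * 14
= 126 * 9 * 14
= 1134 * 14
= 15876

15876


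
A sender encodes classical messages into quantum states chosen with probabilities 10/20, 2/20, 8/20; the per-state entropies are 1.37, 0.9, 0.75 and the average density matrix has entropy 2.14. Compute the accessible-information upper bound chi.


chi = S(rho) - sum_i p_i * S(rho_i)
Weighted entropy = 10/20 * 1.37 + 2/20 * 0.9 + 8/20 * 0.75
= 1.0750
chi = 2.14 - 1.0750
= 1.0650

1.0650


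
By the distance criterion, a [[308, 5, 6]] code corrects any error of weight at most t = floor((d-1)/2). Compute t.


Code parameters: [[308, 5, 6]], distance d = 6.
Number of correctable errors = floor((d-1)/2)
= floor((6 - 1)/2)
= floor(5/2)
= 2

2


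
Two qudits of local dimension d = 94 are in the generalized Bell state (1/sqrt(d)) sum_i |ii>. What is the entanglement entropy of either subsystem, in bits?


For a maximally entangled state in d x d:
S = log2(d) = log2(94)
= 6.5546

6.5546


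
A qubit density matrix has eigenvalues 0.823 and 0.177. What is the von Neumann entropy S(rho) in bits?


S = -p*log2(p) - (1-p)*log2(1-p)
p = 0.8230, 1-p = 0.1770
= -0.8230 * log2(0.8230) - 0.1770 * log2(0.1770)
= -(-0.2313) - (-0.4422)
= 0.6735

0.6735


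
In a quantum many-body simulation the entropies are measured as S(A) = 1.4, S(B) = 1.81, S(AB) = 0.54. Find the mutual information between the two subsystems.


I(A:B) = S(A) + S(B) - S(AB)
= 1.4 + 1.81 - 0.54
= 2.6700

2.6700


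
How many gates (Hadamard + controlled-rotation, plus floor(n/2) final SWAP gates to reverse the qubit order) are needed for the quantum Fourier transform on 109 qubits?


Hadamard gates: 109
Controlled rotations: n*(n-1)/2 = 109*108/2 = 5886
SWAP gates: floor(n/2) = floor(109/2) = 54
Total = 109 + 5886 + 54
= 6049

6049


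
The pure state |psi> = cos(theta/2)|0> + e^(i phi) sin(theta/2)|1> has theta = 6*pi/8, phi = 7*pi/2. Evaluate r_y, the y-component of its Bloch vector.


theta = 2.3562, phi = 10.9956
r_y = sin(theta)*sin(phi) = 0.7071 * -1.0000
r_y = -0.7071

-0.7071


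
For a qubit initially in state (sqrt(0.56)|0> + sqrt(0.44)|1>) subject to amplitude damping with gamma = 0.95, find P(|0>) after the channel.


For amplitude damping with parameter gamma on state sqrt(a)|0> + sqrt(b)|1>:
alpha^2 = 0.56, beta^2 = 0.44
P(|0>) = alpha^2 + gamma * beta^2
= 0.56 + 0.95 * 0.44
= 0.56 + 0.4180
= 0.9780

0.9780


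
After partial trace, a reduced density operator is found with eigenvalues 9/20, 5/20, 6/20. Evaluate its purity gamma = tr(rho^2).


tr(rho^2) = sum of eigenvalues squared
= (9/20)^2 + (5/20)^2 + (6/20)^2
= (81 + 25 + 36) / 400
= 142/400
= 0.3550

0.3550


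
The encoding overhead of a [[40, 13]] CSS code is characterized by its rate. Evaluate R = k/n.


Code rate R = k/n
= 13/40
= 0.3250

0.3250


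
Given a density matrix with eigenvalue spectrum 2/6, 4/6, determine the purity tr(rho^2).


tr(rho^2) = sum of eigenvalues squared
= (2/6)^2 + (4/6)^2
= (4 + 16) / 36
= 20/36
= 0.5556

0.5556


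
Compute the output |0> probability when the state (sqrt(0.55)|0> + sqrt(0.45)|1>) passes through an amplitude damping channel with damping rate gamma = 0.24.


For amplitude damping with parameter gamma on state sqrt(a)|0> + sqrt(b)|1>:
alpha^2 = 0.55, beta^2 = 0.45
P(|0>) = alpha^2 + gamma * beta^2
= 0.55 + 0.24 * 0.45
= 0.55 + 0.1080
= 0.6580

0.6580


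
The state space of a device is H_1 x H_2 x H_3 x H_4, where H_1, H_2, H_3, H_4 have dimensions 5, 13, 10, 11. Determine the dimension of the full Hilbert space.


dim(H_1 x H_2 x H_3 x H_4) = 5 * 13 * 10 * 11
= 65 * 10 * 11
= 650 * 11
= 7150

7150


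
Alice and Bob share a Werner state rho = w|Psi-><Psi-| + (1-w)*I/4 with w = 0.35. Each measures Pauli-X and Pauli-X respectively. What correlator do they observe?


|Psi-> = (|01> - |10>)/sqrt(2)
For the pure Bell state, <X_A X_B> = -1 (Bell-state Pauli correlator).
The maximally-mixed part I/4 has tr(I/4 * P tensor P) = 0 for any traceless Pauli P.
So <X_A X_B>_rho = w * (-1) + (1 - w) * 0
= 0.35 * (-1)
= -0.3500

-0.3500


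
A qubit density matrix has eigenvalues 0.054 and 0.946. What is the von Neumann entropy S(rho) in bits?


S = -p*log2(p) - (1-p)*log2(1-p)
p = 0.0540, 1-p = 0.9460
= -0.0540 * log2(0.0540) - 0.9460 * log2(0.9460)
= -(-0.2274) - (-0.0758)
= 0.3032

0.3032


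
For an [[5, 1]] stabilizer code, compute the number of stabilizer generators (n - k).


For an [[n,k]] stabilizer code:
Number of stabilizer generators = n - k
= 5 - 1
= 4

4


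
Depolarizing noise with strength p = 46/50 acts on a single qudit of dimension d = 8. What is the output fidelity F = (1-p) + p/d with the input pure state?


F = (1-p) + p/d
= (1 - 0.9200) + 0.9200/8
= 0.0800 + 0.1150
= 0.1950

0.1950


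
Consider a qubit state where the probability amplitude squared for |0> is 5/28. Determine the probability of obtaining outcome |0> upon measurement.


|alpha|^2 = 5/28 = 0.1786
|beta|^2 = 1 - 5/28 = 23/28 = 0.8214
P(|0>) = |alpha|^2 = 0.1786

0.1786


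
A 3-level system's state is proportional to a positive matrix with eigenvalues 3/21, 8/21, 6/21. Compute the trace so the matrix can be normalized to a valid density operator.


tr(M) = sum of eigenvalues
= 3/21 + 8/21 + 6/21
= 17/21
= 0.8095

0.8095


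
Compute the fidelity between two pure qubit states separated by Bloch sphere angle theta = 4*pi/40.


For states separated by angle theta on Bloch sphere:
F = cos^2(theta/2)
theta = 4*pi/40 = 0.3142
theta/2 = 0.1571
cos(theta/2) = 0.9877
F = 0.9755

0.9755


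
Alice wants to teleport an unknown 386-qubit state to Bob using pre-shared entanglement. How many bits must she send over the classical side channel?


Quantum teleportation requires 2 classical bits per qubit teleported.
386 qubit(s) -> 2 * 386 = 772 classical bits

772


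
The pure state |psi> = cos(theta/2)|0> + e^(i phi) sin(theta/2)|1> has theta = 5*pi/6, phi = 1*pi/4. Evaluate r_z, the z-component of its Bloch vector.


theta = 2.6180, phi = 0.7854
r_z = cos(theta) = -0.8660

-0.8660


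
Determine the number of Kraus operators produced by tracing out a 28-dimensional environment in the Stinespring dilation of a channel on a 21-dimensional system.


Tracing out the environment in an orthonormal basis {|i>_E} gives Kraus operators K_i = <i|_E U |0>_E.
Number of Kraus operators = dim(H_env) = d_env
= 28

28


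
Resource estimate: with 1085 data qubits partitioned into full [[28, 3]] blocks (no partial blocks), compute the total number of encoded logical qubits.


Each code block uses 28 physical qubits for 3 logical qubit(s).
Number of complete blocks = floor(1085 / 28) = 38
Logical qubits = 38 * 3
= 114

114


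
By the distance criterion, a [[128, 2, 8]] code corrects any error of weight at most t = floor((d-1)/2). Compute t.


Code parameters: [[128, 2, 8]], distance d = 8.
Number of correctable errors = floor((d-1)/2)
= floor((8 - 1)/2)
= floor(7/2)
= 3

3


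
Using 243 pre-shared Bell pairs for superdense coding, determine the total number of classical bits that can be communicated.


Superdense coding allows 2 classical bits per shared entangled pair.
243 pair(s) -> 2 * 243 = 486 classical bits

486


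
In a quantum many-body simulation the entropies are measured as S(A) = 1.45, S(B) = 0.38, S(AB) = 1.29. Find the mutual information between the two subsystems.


I(A:B) = S(A) + S(B) - S(AB)
= 1.45 + 0.38 - 1.29
= 0.5400

0.5400


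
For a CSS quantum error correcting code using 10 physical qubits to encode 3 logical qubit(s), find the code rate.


Code rate R = k/n
= 3/10
= 0.3000

0.3000


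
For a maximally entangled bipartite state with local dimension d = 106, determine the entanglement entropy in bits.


For a maximally entangled state in d x d:
S = log2(d) = log2(106)
= 6.7279

6.7279


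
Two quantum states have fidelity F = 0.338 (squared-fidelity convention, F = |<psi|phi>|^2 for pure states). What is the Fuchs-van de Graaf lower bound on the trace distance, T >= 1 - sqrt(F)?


Fuchs-van de Graaf (squared-fidelity convention): 1 - sqrt(F) <= T <= sqrt(1 - F).
Lower bound: T >= 1 - sqrt(F)
sqrt(F) = sqrt(0.338) = 0.5814
T >= 1 - 0.5814
T >= 0.4186

0.4186


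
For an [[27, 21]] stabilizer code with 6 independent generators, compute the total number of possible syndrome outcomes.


Each stabilizer generator gives a binary (+1 or -1) measurement outcome.
With 6 independent generators:
Total syndromes = 2^6
= 64

64


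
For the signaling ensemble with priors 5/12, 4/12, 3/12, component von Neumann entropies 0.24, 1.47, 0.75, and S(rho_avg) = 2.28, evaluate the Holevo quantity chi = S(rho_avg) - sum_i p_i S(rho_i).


chi = S(rho) - sum_i p_i * S(rho_i)
Weighted entropy = 5/12 * 0.24 + 4/12 * 1.47 + 3/12 * 0.75
= 0.7775
chi = 2.28 - 0.7775
= 1.5025

1.5025


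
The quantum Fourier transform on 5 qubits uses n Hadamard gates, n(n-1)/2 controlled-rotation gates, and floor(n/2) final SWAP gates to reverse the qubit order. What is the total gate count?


Hadamard gates: 5
Controlled rotations: n*(n-1)/2 = 5*4/2 = 10
SWAP gates: floor(n/2) = floor(5/2) = 2
Total = 5 + 10 + 2
= 17

17


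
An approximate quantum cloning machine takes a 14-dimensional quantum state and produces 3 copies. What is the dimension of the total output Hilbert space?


Output space = H^(tensor 3) where dim(H) = 14
dim = 14^3
= 196 (after 2 factors)
= 2744 (after 3 factors)
= 2744

2744


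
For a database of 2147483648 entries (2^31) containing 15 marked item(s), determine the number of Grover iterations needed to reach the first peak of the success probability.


After j Grover iterations the success probability is P(j) = sin^2((2j+1)*theta), where sin(theta) = sqrt(k/N).
N = 2^31 = 2147483648, k = 15
sin(theta) = sqrt(k/N) = 8.35758297e-05
theta = arcsin(sqrt(k/N)) = 8.357582979e-05 rad
P(j) reaches its first maximum when (2j+1)*theta is as close as possible to pi/2, i.e. j = round(pi/(4*theta) - 1/2).
pi/(4*theta) - 1/2 = 9396.9318
(For comparison, the common estimate pi/4 * sqrt(N/k) = 9397.4318; the exact maximiser is used here.)
Optimal iterations = 9397

9397


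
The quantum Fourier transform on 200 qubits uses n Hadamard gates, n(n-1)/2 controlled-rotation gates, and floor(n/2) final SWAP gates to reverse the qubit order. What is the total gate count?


Hadamard gates: 200
Controlled rotations: n*(n-1)/2 = 200*199/2 = 19900
SWAP gates: floor(n/2) = floor(200/2) = 100
Total = 200 + 19900 + 100
= 20200

20200


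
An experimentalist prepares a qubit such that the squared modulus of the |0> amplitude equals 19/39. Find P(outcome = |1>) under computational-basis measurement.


|alpha|^2 = 19/39 = 0.4872
|beta|^2 = 1 - 19/39 = 20/39 = 0.5128
P(|1>) = |beta|^2 = 0.5128

0.5128


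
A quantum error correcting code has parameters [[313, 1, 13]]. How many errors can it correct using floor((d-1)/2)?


Code parameters: [[313, 1, 13]], distance d = 13.
Number of correctable errors = floor((d-1)/2)
= floor((13 - 1)/2)
= floor(12/2)
= 6

6


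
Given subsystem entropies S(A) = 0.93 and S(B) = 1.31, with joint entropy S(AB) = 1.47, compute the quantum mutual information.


I(A:B) = S(A) + S(B) - S(AB)
= 0.93 + 1.31 - 1.47
= 0.7700

0.7700


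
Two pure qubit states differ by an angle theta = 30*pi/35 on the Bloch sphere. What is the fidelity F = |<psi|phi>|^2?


For states separated by angle theta on Bloch sphere:
F = cos^2(theta/2)
theta = 30*pi/35 = 2.6928
theta/2 = 1.3464
cos(theta/2) = 0.2225
F = 0.0495

0.0495


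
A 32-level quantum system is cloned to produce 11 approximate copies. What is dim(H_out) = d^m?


Output space = H^(tensor 11) where dim(H) = 32
dim = 32^11
= 1024 (after 2 factors)
= 32768 (after 3 factors)
= 1048576 (after 4 factors)
= 33554432 (after 5 factors)
= 1073741824 (after 6 factors)
= 34359738368 (after 7 factors)
= 1099511627776 (after 8 factors)
= 35184372088832 (after 9 factors)
= 1125899906842624 (after 10 factors)
= 36028797018963968 (after 11 factors)
= 36028797018963968

36028797018963968


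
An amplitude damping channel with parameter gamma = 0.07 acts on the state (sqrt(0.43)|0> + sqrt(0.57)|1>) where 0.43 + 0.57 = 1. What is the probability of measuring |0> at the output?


For amplitude damping with parameter gamma on state sqrt(a)|0> + sqrt(b)|1>:
alpha^2 = 0.43, beta^2 = 0.57
P(|0>) = alpha^2 + gamma * beta^2
= 0.43 + 0.07 * 0.57
= 0.43 + 0.0399
= 0.4699

0.4699


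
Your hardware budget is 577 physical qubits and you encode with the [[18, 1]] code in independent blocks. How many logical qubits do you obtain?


Each code block uses 18 physical qubits for 1 logical qubit(s).
Number of complete blocks = floor(577 / 18) = 32
Logical qubits = 32 * 1
= 32

32


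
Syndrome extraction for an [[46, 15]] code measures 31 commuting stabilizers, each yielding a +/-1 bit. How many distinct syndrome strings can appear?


Each stabilizer generator gives a binary (+1 or -1) measurement outcome.
With 31 independent generators:
Total syndromes = 2^31
= 2147483648

2147483648


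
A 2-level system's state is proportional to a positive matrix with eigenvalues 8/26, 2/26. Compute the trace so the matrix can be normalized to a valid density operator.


tr(M) = sum of eigenvalues
= 8/26 + 2/26
= 10/26
= 0.3846

0.3846


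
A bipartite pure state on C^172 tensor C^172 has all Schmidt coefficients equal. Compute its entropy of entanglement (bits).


For a maximally entangled state in d x d:
S = log2(d) = log2(172)
= 7.4263

7.4263


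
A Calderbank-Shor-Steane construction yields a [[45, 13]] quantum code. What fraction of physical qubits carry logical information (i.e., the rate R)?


Code rate R = k/n
= 13/45
= 0.2889

0.2889


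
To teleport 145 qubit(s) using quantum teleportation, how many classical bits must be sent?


Quantum teleportation requires 2 classical bits per qubit teleported.
145 qubit(s) -> 2 * 145 = 290 classical bits

290


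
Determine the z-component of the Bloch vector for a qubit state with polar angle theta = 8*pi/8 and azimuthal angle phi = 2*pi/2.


theta = 3.1416, phi = 3.1416
r_z = cos(theta) = -1.0000

-1.0000


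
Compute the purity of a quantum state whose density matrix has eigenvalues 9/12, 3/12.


tr(rho^2) = sum of eigenvalues squared
= (9/12)^2 + (3/12)^2
= (81 + 9) / 144
= 90/144
= 0.6250

0.6250


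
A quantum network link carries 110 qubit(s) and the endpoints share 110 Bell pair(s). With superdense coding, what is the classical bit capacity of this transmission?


Superdense coding allows 2 classical bits per shared entangled pair.
110 pair(s) -> 2 * 110 = 220 classical bits

220


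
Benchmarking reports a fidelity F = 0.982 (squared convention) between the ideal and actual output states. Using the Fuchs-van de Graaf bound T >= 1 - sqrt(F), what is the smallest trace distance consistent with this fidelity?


Fuchs-van de Graaf (squared-fidelity convention): 1 - sqrt(F) <= T <= sqrt(1 - F).
Lower bound: T >= 1 - sqrt(F)
sqrt(F) = sqrt(0.982) = 0.9910
T >= 1 - 0.9910
T >= 0.0090

0.0090


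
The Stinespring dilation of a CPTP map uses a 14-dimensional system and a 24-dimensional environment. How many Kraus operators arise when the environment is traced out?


Tracing out the environment in an orthonormal basis {|i>_E} gives Kraus operators K_i = <i|_E U |0>_E.
Number of Kraus operators = dim(H_env) = d_env
= 24

24


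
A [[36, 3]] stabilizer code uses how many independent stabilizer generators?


For an [[n,k]] stabilizer code:
Number of stabilizer generators = n - k
= 36 - 3
= 33

33


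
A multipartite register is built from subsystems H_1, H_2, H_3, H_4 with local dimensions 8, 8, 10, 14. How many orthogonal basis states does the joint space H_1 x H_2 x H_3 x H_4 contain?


dim(H_1 x H_2 x H_3 x H_4) = 8 * 8 * 10 * 14
= 64 * 10 * 14
= 640 * 14
= 8960

8960


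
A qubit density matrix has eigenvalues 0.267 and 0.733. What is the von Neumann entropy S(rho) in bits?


S = -p*log2(p) - (1-p)*log2(1-p)
p = 0.2670, 1-p = 0.7330
= -0.2670 * log2(0.2670) - 0.7330 * log2(0.7330)
= -(-0.5087) - (-0.3285)
= 0.8371

0.8371


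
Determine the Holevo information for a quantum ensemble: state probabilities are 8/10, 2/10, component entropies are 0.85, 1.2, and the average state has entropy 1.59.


chi = S(rho) - sum_i p_i * S(rho_i)
Weighted entropy = 8/10 * 0.85 + 2/10 * 1.2
= 0.9200
chi = 1.59 - 0.9200
= 0.6700

0.6700


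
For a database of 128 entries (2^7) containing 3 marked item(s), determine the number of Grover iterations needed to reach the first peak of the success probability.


After j Grover iterations the success probability is P(j) = sin^2((2j+1)*theta), where sin(theta) = sqrt(k/N).
N = 2^7 = 128, k = 3
sin(theta) = sqrt(k/N) = 0.1530931089
theta = arcsin(sqrt(k/N)) = 0.1536975255 rad
P(j) reaches its first maximum when (2j+1)*theta is as close as possible to pi/2, i.e. j = round(pi/(4*theta) - 1/2).
pi/(4*theta) - 1/2 = 4.6100
(For comparison, the common estimate pi/4 * sqrt(N/k) = 5.1302; the exact maximiser is used here.)
Optimal iterations = 5

5


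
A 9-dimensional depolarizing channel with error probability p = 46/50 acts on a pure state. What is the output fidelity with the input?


F = (1-p) + p/d
= (1 - 0.9200) + 0.9200/9
= 0.0800 + 0.1022
= 0.1822

0.1822


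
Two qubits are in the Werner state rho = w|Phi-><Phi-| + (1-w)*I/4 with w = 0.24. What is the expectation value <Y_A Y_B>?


|Phi-> = (|00> - |11>)/sqrt(2)
For the pure Bell state, <Y_A Y_B> = +1 (Bell-state Pauli correlator).
The maximally-mixed part I/4 has tr(I/4 * P tensor P) = 0 for any traceless Pauli P.
So <Y_A Y_B>_rho = w * (+1) + (1 - w) * 0
= 0.24 * (+1)
= 0.2400

0.2400


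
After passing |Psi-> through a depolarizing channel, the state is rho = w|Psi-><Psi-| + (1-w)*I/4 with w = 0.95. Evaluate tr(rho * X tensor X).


|Psi-> = (|01> - |10>)/sqrt(2)
For the pure Bell state, <X_A X_B> = -1 (Bell-state Pauli correlator).
The maximally-mixed part I/4 has tr(I/4 * P tensor P) = 0 for any traceless Pauli P.
So <X_A X_B>_rho = w * (-1) + (1 - w) * 0
= 0.95 * (-1)
= -0.9500

-0.9500


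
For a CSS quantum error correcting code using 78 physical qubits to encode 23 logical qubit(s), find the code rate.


Code rate R = k/n
= 23/78
= 0.2949

0.2949


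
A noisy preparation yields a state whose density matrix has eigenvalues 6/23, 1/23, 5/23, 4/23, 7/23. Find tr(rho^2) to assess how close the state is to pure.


tr(rho^2) = sum of eigenvalues squared
= (6/23)^2 + (1/23)^2 + (5/23)^2 + (4/23)^2 + (7/23)^2
= (36 + 1 + 25 + 16 + 49) / 529
= 127/529
= 0.2401

0.2401


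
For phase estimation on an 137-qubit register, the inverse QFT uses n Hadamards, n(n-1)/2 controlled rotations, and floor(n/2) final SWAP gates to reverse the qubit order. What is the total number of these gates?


Hadamard gates: 137
Controlled rotations: n*(n-1)/2 = 137*136/2 = 9316
SWAP gates: floor(n/2) = floor(137/2) = 68
Total = 137 + 9316 + 68
= 9521

9521


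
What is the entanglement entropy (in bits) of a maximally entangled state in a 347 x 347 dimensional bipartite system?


For a maximally entangled state in d x d:
S = log2(d) = log2(347)
= 8.4388

8.4388


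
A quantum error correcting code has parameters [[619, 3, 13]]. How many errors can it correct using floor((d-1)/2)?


Code parameters: [[619, 3, 13]], distance d = 13.
Number of correctable errors = floor((d-1)/2)
= floor((13 - 1)/2)
= floor(12/2)
= 6

6


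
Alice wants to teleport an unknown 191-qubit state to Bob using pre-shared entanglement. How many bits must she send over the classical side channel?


Quantum teleportation requires 2 classical bits per qubit teleported.
191 qubit(s) -> 2 * 191 = 382 classical bits

382


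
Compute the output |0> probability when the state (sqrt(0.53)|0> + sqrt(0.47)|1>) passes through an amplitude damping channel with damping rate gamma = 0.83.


For amplitude damping with parameter gamma on state sqrt(a)|0> + sqrt(b)|1>:
alpha^2 = 0.53, beta^2 = 0.47
P(|0>) = alpha^2 + gamma * beta^2
= 0.53 + 0.83 * 0.47
= 0.53 + 0.3901
= 0.9201

0.9201
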